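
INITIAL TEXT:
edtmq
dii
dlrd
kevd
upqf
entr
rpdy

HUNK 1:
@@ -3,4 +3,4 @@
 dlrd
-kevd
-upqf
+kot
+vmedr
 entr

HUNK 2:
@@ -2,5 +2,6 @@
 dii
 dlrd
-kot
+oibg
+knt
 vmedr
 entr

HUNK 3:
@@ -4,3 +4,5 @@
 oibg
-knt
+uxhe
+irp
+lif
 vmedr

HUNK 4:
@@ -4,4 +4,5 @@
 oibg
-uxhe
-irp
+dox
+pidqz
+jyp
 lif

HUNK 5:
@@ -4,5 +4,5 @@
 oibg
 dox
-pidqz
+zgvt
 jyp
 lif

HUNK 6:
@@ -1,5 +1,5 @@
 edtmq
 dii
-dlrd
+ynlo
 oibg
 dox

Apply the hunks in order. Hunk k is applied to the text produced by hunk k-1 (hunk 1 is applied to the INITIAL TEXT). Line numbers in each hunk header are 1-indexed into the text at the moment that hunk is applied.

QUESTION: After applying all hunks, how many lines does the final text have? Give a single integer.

Answer: 11

Derivation:
Hunk 1: at line 3 remove [kevd,upqf] add [kot,vmedr] -> 7 lines: edtmq dii dlrd kot vmedr entr rpdy
Hunk 2: at line 2 remove [kot] add [oibg,knt] -> 8 lines: edtmq dii dlrd oibg knt vmedr entr rpdy
Hunk 3: at line 4 remove [knt] add [uxhe,irp,lif] -> 10 lines: edtmq dii dlrd oibg uxhe irp lif vmedr entr rpdy
Hunk 4: at line 4 remove [uxhe,irp] add [dox,pidqz,jyp] -> 11 lines: edtmq dii dlrd oibg dox pidqz jyp lif vmedr entr rpdy
Hunk 5: at line 4 remove [pidqz] add [zgvt] -> 11 lines: edtmq dii dlrd oibg dox zgvt jyp lif vmedr entr rpdy
Hunk 6: at line 1 remove [dlrd] add [ynlo] -> 11 lines: edtmq dii ynlo oibg dox zgvt jyp lif vmedr entr rpdy
Final line count: 11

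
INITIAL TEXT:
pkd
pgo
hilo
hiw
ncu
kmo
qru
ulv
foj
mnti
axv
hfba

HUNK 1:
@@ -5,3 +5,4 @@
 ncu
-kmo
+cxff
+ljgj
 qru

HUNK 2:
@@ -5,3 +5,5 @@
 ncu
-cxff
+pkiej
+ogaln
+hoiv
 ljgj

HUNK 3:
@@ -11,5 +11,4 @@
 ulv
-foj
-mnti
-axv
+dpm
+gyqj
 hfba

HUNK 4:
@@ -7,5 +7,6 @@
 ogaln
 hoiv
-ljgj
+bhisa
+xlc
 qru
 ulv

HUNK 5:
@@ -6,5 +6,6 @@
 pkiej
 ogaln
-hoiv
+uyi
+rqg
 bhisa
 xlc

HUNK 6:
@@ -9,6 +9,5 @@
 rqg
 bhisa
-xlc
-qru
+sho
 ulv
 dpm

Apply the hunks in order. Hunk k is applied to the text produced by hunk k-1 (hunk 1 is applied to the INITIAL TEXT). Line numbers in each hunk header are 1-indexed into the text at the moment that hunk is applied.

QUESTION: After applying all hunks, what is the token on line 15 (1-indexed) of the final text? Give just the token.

Answer: hfba

Derivation:
Hunk 1: at line 5 remove [kmo] add [cxff,ljgj] -> 13 lines: pkd pgo hilo hiw ncu cxff ljgj qru ulv foj mnti axv hfba
Hunk 2: at line 5 remove [cxff] add [pkiej,ogaln,hoiv] -> 15 lines: pkd pgo hilo hiw ncu pkiej ogaln hoiv ljgj qru ulv foj mnti axv hfba
Hunk 3: at line 11 remove [foj,mnti,axv] add [dpm,gyqj] -> 14 lines: pkd pgo hilo hiw ncu pkiej ogaln hoiv ljgj qru ulv dpm gyqj hfba
Hunk 4: at line 7 remove [ljgj] add [bhisa,xlc] -> 15 lines: pkd pgo hilo hiw ncu pkiej ogaln hoiv bhisa xlc qru ulv dpm gyqj hfba
Hunk 5: at line 6 remove [hoiv] add [uyi,rqg] -> 16 lines: pkd pgo hilo hiw ncu pkiej ogaln uyi rqg bhisa xlc qru ulv dpm gyqj hfba
Hunk 6: at line 9 remove [xlc,qru] add [sho] -> 15 lines: pkd pgo hilo hiw ncu pkiej ogaln uyi rqg bhisa sho ulv dpm gyqj hfba
Final line 15: hfba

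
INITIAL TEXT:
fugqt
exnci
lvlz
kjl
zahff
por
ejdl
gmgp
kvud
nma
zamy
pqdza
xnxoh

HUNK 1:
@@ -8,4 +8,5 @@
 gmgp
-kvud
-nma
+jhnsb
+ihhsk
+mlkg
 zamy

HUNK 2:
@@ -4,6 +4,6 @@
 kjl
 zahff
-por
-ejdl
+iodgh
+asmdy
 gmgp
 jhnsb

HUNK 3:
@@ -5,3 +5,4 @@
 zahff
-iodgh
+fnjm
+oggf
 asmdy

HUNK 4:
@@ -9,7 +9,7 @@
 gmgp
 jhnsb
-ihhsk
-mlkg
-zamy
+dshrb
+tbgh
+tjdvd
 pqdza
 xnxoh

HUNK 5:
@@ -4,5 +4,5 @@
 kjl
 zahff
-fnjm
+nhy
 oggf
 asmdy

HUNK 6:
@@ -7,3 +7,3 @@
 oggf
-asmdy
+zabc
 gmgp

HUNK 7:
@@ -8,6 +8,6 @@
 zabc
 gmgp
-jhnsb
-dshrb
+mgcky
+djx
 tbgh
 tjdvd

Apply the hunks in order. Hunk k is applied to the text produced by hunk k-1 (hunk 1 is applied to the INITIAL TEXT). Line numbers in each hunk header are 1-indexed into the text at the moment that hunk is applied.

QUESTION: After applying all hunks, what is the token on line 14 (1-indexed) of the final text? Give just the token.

Answer: pqdza

Derivation:
Hunk 1: at line 8 remove [kvud,nma] add [jhnsb,ihhsk,mlkg] -> 14 lines: fugqt exnci lvlz kjl zahff por ejdl gmgp jhnsb ihhsk mlkg zamy pqdza xnxoh
Hunk 2: at line 4 remove [por,ejdl] add [iodgh,asmdy] -> 14 lines: fugqt exnci lvlz kjl zahff iodgh asmdy gmgp jhnsb ihhsk mlkg zamy pqdza xnxoh
Hunk 3: at line 5 remove [iodgh] add [fnjm,oggf] -> 15 lines: fugqt exnci lvlz kjl zahff fnjm oggf asmdy gmgp jhnsb ihhsk mlkg zamy pqdza xnxoh
Hunk 4: at line 9 remove [ihhsk,mlkg,zamy] add [dshrb,tbgh,tjdvd] -> 15 lines: fugqt exnci lvlz kjl zahff fnjm oggf asmdy gmgp jhnsb dshrb tbgh tjdvd pqdza xnxoh
Hunk 5: at line 4 remove [fnjm] add [nhy] -> 15 lines: fugqt exnci lvlz kjl zahff nhy oggf asmdy gmgp jhnsb dshrb tbgh tjdvd pqdza xnxoh
Hunk 6: at line 7 remove [asmdy] add [zabc] -> 15 lines: fugqt exnci lvlz kjl zahff nhy oggf zabc gmgp jhnsb dshrb tbgh tjdvd pqdza xnxoh
Hunk 7: at line 8 remove [jhnsb,dshrb] add [mgcky,djx] -> 15 lines: fugqt exnci lvlz kjl zahff nhy oggf zabc gmgp mgcky djx tbgh tjdvd pqdza xnxoh
Final line 14: pqdza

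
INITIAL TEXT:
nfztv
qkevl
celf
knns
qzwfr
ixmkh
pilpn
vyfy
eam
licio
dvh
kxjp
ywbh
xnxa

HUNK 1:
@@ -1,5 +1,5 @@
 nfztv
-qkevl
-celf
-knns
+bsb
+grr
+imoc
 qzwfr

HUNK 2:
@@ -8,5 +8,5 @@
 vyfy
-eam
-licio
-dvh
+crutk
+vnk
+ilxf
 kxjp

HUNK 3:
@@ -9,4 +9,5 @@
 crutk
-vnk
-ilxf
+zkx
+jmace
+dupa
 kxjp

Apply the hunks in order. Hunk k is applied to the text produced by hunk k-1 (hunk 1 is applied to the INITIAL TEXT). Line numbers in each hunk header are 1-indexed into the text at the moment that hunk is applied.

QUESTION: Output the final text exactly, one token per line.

Answer: nfztv
bsb
grr
imoc
qzwfr
ixmkh
pilpn
vyfy
crutk
zkx
jmace
dupa
kxjp
ywbh
xnxa

Derivation:
Hunk 1: at line 1 remove [qkevl,celf,knns] add [bsb,grr,imoc] -> 14 lines: nfztv bsb grr imoc qzwfr ixmkh pilpn vyfy eam licio dvh kxjp ywbh xnxa
Hunk 2: at line 8 remove [eam,licio,dvh] add [crutk,vnk,ilxf] -> 14 lines: nfztv bsb grr imoc qzwfr ixmkh pilpn vyfy crutk vnk ilxf kxjp ywbh xnxa
Hunk 3: at line 9 remove [vnk,ilxf] add [zkx,jmace,dupa] -> 15 lines: nfztv bsb grr imoc qzwfr ixmkh pilpn vyfy crutk zkx jmace dupa kxjp ywbh xnxa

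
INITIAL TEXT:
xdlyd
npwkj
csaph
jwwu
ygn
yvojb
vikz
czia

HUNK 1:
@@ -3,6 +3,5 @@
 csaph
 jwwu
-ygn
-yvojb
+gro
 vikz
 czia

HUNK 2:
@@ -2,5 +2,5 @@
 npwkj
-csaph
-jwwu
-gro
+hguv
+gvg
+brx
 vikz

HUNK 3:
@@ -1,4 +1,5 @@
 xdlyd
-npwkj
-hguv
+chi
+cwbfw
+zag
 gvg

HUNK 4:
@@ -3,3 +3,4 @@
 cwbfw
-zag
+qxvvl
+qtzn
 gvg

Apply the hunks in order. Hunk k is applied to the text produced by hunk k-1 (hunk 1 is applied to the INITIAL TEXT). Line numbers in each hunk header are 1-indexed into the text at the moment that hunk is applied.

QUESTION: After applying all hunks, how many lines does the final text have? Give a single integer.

Answer: 9

Derivation:
Hunk 1: at line 3 remove [ygn,yvojb] add [gro] -> 7 lines: xdlyd npwkj csaph jwwu gro vikz czia
Hunk 2: at line 2 remove [csaph,jwwu,gro] add [hguv,gvg,brx] -> 7 lines: xdlyd npwkj hguv gvg brx vikz czia
Hunk 3: at line 1 remove [npwkj,hguv] add [chi,cwbfw,zag] -> 8 lines: xdlyd chi cwbfw zag gvg brx vikz czia
Hunk 4: at line 3 remove [zag] add [qxvvl,qtzn] -> 9 lines: xdlyd chi cwbfw qxvvl qtzn gvg brx vikz czia
Final line count: 9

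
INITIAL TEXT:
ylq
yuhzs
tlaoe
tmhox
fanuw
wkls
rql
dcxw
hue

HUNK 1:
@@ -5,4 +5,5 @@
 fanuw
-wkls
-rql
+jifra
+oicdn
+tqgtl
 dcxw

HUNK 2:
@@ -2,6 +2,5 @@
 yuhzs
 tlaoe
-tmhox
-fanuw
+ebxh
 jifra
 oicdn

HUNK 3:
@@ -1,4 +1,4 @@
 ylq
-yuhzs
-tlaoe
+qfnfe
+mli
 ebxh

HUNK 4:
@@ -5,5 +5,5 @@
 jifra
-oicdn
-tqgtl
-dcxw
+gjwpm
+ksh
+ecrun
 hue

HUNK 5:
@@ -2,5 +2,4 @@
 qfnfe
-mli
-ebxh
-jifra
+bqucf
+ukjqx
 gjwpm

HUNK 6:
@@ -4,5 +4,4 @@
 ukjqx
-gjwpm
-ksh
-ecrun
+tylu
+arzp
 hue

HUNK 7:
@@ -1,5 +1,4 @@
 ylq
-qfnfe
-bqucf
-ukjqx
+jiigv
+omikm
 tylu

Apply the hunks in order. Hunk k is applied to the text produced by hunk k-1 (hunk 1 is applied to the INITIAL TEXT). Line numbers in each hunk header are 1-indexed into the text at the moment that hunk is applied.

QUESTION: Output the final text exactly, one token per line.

Hunk 1: at line 5 remove [wkls,rql] add [jifra,oicdn,tqgtl] -> 10 lines: ylq yuhzs tlaoe tmhox fanuw jifra oicdn tqgtl dcxw hue
Hunk 2: at line 2 remove [tmhox,fanuw] add [ebxh] -> 9 lines: ylq yuhzs tlaoe ebxh jifra oicdn tqgtl dcxw hue
Hunk 3: at line 1 remove [yuhzs,tlaoe] add [qfnfe,mli] -> 9 lines: ylq qfnfe mli ebxh jifra oicdn tqgtl dcxw hue
Hunk 4: at line 5 remove [oicdn,tqgtl,dcxw] add [gjwpm,ksh,ecrun] -> 9 lines: ylq qfnfe mli ebxh jifra gjwpm ksh ecrun hue
Hunk 5: at line 2 remove [mli,ebxh,jifra] add [bqucf,ukjqx] -> 8 lines: ylq qfnfe bqucf ukjqx gjwpm ksh ecrun hue
Hunk 6: at line 4 remove [gjwpm,ksh,ecrun] add [tylu,arzp] -> 7 lines: ylq qfnfe bqucf ukjqx tylu arzp hue
Hunk 7: at line 1 remove [qfnfe,bqucf,ukjqx] add [jiigv,omikm] -> 6 lines: ylq jiigv omikm tylu arzp hue

Answer: ylq
jiigv
omikm
tylu
arzp
hue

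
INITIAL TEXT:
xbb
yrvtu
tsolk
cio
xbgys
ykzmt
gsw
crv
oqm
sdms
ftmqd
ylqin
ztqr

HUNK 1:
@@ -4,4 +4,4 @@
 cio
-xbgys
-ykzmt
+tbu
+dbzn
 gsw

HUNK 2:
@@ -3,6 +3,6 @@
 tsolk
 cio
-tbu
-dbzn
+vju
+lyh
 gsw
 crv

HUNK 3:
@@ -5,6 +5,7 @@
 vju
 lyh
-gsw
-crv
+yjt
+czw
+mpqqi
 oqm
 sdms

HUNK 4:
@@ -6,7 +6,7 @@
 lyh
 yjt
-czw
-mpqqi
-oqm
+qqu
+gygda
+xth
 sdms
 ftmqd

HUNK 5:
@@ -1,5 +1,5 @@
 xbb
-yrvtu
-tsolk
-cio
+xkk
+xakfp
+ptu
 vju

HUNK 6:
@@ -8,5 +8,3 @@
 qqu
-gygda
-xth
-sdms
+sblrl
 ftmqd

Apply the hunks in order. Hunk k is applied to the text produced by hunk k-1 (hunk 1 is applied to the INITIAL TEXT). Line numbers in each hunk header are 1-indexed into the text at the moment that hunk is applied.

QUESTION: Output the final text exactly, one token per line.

Hunk 1: at line 4 remove [xbgys,ykzmt] add [tbu,dbzn] -> 13 lines: xbb yrvtu tsolk cio tbu dbzn gsw crv oqm sdms ftmqd ylqin ztqr
Hunk 2: at line 3 remove [tbu,dbzn] add [vju,lyh] -> 13 lines: xbb yrvtu tsolk cio vju lyh gsw crv oqm sdms ftmqd ylqin ztqr
Hunk 3: at line 5 remove [gsw,crv] add [yjt,czw,mpqqi] -> 14 lines: xbb yrvtu tsolk cio vju lyh yjt czw mpqqi oqm sdms ftmqd ylqin ztqr
Hunk 4: at line 6 remove [czw,mpqqi,oqm] add [qqu,gygda,xth] -> 14 lines: xbb yrvtu tsolk cio vju lyh yjt qqu gygda xth sdms ftmqd ylqin ztqr
Hunk 5: at line 1 remove [yrvtu,tsolk,cio] add [xkk,xakfp,ptu] -> 14 lines: xbb xkk xakfp ptu vju lyh yjt qqu gygda xth sdms ftmqd ylqin ztqr
Hunk 6: at line 8 remove [gygda,xth,sdms] add [sblrl] -> 12 lines: xbb xkk xakfp ptu vju lyh yjt qqu sblrl ftmqd ylqin ztqr

Answer: xbb
xkk
xakfp
ptu
vju
lyh
yjt
qqu
sblrl
ftmqd
ylqin
ztqr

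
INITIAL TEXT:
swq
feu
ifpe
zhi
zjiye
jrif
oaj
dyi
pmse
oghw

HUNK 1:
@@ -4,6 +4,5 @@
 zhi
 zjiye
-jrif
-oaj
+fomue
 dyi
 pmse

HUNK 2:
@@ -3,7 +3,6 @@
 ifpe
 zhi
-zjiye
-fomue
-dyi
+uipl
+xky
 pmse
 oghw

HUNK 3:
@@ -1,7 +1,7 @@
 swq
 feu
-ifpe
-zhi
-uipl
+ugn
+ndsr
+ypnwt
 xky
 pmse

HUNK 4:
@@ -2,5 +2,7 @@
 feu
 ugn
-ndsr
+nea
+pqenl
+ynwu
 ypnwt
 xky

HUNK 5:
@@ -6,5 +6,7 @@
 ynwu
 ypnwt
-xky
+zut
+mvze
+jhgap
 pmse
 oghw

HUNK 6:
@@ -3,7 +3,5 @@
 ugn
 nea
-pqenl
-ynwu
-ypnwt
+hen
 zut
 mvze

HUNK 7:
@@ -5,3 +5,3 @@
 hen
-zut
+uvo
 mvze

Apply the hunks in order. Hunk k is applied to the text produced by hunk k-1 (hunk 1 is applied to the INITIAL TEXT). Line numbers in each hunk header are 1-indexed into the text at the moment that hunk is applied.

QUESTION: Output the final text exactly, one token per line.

Hunk 1: at line 4 remove [jrif,oaj] add [fomue] -> 9 lines: swq feu ifpe zhi zjiye fomue dyi pmse oghw
Hunk 2: at line 3 remove [zjiye,fomue,dyi] add [uipl,xky] -> 8 lines: swq feu ifpe zhi uipl xky pmse oghw
Hunk 3: at line 1 remove [ifpe,zhi,uipl] add [ugn,ndsr,ypnwt] -> 8 lines: swq feu ugn ndsr ypnwt xky pmse oghw
Hunk 4: at line 2 remove [ndsr] add [nea,pqenl,ynwu] -> 10 lines: swq feu ugn nea pqenl ynwu ypnwt xky pmse oghw
Hunk 5: at line 6 remove [xky] add [zut,mvze,jhgap] -> 12 lines: swq feu ugn nea pqenl ynwu ypnwt zut mvze jhgap pmse oghw
Hunk 6: at line 3 remove [pqenl,ynwu,ypnwt] add [hen] -> 10 lines: swq feu ugn nea hen zut mvze jhgap pmse oghw
Hunk 7: at line 5 remove [zut] add [uvo] -> 10 lines: swq feu ugn nea hen uvo mvze jhgap pmse oghw

Answer: swq
feu
ugn
nea
hen
uvo
mvze
jhgap
pmse
oghw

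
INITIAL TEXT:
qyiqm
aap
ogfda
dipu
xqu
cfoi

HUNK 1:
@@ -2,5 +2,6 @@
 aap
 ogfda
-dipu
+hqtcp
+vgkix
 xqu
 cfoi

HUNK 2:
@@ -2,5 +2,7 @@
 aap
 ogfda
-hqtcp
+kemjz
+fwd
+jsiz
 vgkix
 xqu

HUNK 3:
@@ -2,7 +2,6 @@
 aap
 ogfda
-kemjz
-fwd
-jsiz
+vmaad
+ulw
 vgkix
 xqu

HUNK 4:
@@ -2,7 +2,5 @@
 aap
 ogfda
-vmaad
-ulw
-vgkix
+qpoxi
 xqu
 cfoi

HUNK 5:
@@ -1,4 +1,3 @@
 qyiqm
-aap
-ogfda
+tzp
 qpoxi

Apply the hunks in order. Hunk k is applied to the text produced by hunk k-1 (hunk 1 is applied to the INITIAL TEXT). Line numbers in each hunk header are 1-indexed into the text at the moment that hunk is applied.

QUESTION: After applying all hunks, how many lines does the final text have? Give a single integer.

Hunk 1: at line 2 remove [dipu] add [hqtcp,vgkix] -> 7 lines: qyiqm aap ogfda hqtcp vgkix xqu cfoi
Hunk 2: at line 2 remove [hqtcp] add [kemjz,fwd,jsiz] -> 9 lines: qyiqm aap ogfda kemjz fwd jsiz vgkix xqu cfoi
Hunk 3: at line 2 remove [kemjz,fwd,jsiz] add [vmaad,ulw] -> 8 lines: qyiqm aap ogfda vmaad ulw vgkix xqu cfoi
Hunk 4: at line 2 remove [vmaad,ulw,vgkix] add [qpoxi] -> 6 lines: qyiqm aap ogfda qpoxi xqu cfoi
Hunk 5: at line 1 remove [aap,ogfda] add [tzp] -> 5 lines: qyiqm tzp qpoxi xqu cfoi
Final line count: 5

Answer: 5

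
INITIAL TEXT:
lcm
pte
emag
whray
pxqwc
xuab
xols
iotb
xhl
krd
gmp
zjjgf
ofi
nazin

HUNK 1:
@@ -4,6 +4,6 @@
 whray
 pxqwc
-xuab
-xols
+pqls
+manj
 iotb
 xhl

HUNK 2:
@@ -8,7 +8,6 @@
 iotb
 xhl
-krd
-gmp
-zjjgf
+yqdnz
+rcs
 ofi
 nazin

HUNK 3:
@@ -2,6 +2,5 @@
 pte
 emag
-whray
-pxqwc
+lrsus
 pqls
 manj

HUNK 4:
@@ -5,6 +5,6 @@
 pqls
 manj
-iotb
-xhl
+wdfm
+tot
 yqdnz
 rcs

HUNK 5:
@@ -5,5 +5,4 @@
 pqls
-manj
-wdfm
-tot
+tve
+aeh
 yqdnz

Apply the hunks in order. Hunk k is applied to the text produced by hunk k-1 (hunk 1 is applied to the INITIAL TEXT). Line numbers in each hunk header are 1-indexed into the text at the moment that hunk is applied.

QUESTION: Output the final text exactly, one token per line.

Answer: lcm
pte
emag
lrsus
pqls
tve
aeh
yqdnz
rcs
ofi
nazin

Derivation:
Hunk 1: at line 4 remove [xuab,xols] add [pqls,manj] -> 14 lines: lcm pte emag whray pxqwc pqls manj iotb xhl krd gmp zjjgf ofi nazin
Hunk 2: at line 8 remove [krd,gmp,zjjgf] add [yqdnz,rcs] -> 13 lines: lcm pte emag whray pxqwc pqls manj iotb xhl yqdnz rcs ofi nazin
Hunk 3: at line 2 remove [whray,pxqwc] add [lrsus] -> 12 lines: lcm pte emag lrsus pqls manj iotb xhl yqdnz rcs ofi nazin
Hunk 4: at line 5 remove [iotb,xhl] add [wdfm,tot] -> 12 lines: lcm pte emag lrsus pqls manj wdfm tot yqdnz rcs ofi nazin
Hunk 5: at line 5 remove [manj,wdfm,tot] add [tve,aeh] -> 11 lines: lcm pte emag lrsus pqls tve aeh yqdnz rcs ofi nazin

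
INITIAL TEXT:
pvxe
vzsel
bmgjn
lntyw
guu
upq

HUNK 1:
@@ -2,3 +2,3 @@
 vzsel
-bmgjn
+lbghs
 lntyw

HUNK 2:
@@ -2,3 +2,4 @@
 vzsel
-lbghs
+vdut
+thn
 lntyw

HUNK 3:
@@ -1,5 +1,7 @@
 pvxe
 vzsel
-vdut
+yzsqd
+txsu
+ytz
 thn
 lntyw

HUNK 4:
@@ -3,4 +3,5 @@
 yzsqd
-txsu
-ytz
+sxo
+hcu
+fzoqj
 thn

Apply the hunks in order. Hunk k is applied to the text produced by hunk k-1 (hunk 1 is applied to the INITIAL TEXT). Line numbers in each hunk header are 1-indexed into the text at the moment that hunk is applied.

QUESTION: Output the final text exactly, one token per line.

Answer: pvxe
vzsel
yzsqd
sxo
hcu
fzoqj
thn
lntyw
guu
upq

Derivation:
Hunk 1: at line 2 remove [bmgjn] add [lbghs] -> 6 lines: pvxe vzsel lbghs lntyw guu upq
Hunk 2: at line 2 remove [lbghs] add [vdut,thn] -> 7 lines: pvxe vzsel vdut thn lntyw guu upq
Hunk 3: at line 1 remove [vdut] add [yzsqd,txsu,ytz] -> 9 lines: pvxe vzsel yzsqd txsu ytz thn lntyw guu upq
Hunk 4: at line 3 remove [txsu,ytz] add [sxo,hcu,fzoqj] -> 10 lines: pvxe vzsel yzsqd sxo hcu fzoqj thn lntyw guu upq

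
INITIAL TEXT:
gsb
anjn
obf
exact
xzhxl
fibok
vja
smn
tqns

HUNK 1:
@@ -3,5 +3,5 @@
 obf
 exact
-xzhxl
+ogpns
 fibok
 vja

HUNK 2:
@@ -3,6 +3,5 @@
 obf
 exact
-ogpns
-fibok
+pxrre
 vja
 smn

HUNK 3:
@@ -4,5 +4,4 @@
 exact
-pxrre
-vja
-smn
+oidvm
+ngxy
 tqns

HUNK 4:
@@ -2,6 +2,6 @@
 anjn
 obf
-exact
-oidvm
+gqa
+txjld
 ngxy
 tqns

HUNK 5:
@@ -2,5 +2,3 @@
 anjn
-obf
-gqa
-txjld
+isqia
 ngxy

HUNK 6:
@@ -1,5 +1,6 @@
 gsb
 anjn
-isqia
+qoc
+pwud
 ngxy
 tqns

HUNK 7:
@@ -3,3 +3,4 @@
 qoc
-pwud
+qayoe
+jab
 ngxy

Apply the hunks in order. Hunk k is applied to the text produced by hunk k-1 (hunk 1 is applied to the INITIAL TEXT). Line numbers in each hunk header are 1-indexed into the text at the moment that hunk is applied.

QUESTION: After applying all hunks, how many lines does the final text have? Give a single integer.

Answer: 7

Derivation:
Hunk 1: at line 3 remove [xzhxl] add [ogpns] -> 9 lines: gsb anjn obf exact ogpns fibok vja smn tqns
Hunk 2: at line 3 remove [ogpns,fibok] add [pxrre] -> 8 lines: gsb anjn obf exact pxrre vja smn tqns
Hunk 3: at line 4 remove [pxrre,vja,smn] add [oidvm,ngxy] -> 7 lines: gsb anjn obf exact oidvm ngxy tqns
Hunk 4: at line 2 remove [exact,oidvm] add [gqa,txjld] -> 7 lines: gsb anjn obf gqa txjld ngxy tqns
Hunk 5: at line 2 remove [obf,gqa,txjld] add [isqia] -> 5 lines: gsb anjn isqia ngxy tqns
Hunk 6: at line 1 remove [isqia] add [qoc,pwud] -> 6 lines: gsb anjn qoc pwud ngxy tqns
Hunk 7: at line 3 remove [pwud] add [qayoe,jab] -> 7 lines: gsb anjn qoc qayoe jab ngxy tqns
Final line count: 7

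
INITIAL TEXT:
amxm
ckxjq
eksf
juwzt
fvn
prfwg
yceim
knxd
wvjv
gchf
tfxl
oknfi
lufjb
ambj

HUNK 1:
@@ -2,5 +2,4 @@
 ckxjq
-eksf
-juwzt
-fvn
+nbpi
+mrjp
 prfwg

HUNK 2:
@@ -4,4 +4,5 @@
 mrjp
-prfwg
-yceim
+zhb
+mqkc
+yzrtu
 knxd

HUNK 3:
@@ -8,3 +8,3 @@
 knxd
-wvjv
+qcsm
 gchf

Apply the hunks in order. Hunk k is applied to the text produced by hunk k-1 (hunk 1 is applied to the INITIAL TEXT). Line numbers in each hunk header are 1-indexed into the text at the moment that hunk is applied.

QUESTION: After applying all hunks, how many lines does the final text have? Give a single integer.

Hunk 1: at line 2 remove [eksf,juwzt,fvn] add [nbpi,mrjp] -> 13 lines: amxm ckxjq nbpi mrjp prfwg yceim knxd wvjv gchf tfxl oknfi lufjb ambj
Hunk 2: at line 4 remove [prfwg,yceim] add [zhb,mqkc,yzrtu] -> 14 lines: amxm ckxjq nbpi mrjp zhb mqkc yzrtu knxd wvjv gchf tfxl oknfi lufjb ambj
Hunk 3: at line 8 remove [wvjv] add [qcsm] -> 14 lines: amxm ckxjq nbpi mrjp zhb mqkc yzrtu knxd qcsm gchf tfxl oknfi lufjb ambj
Final line count: 14

Answer: 14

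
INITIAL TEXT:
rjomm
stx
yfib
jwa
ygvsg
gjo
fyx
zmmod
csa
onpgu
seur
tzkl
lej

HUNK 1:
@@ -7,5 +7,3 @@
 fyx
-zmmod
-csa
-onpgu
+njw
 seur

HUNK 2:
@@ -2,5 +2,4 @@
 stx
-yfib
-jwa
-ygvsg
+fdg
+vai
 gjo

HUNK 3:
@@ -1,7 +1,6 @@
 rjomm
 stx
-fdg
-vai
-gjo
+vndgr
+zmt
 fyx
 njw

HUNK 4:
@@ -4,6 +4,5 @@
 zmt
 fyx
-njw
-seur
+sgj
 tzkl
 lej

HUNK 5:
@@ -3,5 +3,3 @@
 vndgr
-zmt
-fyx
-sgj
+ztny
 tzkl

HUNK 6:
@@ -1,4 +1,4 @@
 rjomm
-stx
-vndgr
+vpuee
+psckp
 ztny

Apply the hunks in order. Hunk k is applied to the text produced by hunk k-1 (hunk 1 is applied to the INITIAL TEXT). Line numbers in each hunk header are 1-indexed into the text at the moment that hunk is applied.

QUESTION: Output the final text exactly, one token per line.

Answer: rjomm
vpuee
psckp
ztny
tzkl
lej

Derivation:
Hunk 1: at line 7 remove [zmmod,csa,onpgu] add [njw] -> 11 lines: rjomm stx yfib jwa ygvsg gjo fyx njw seur tzkl lej
Hunk 2: at line 2 remove [yfib,jwa,ygvsg] add [fdg,vai] -> 10 lines: rjomm stx fdg vai gjo fyx njw seur tzkl lej
Hunk 3: at line 1 remove [fdg,vai,gjo] add [vndgr,zmt] -> 9 lines: rjomm stx vndgr zmt fyx njw seur tzkl lej
Hunk 4: at line 4 remove [njw,seur] add [sgj] -> 8 lines: rjomm stx vndgr zmt fyx sgj tzkl lej
Hunk 5: at line 3 remove [zmt,fyx,sgj] add [ztny] -> 6 lines: rjomm stx vndgr ztny tzkl lej
Hunk 6: at line 1 remove [stx,vndgr] add [vpuee,psckp] -> 6 lines: rjomm vpuee psckp ztny tzkl lej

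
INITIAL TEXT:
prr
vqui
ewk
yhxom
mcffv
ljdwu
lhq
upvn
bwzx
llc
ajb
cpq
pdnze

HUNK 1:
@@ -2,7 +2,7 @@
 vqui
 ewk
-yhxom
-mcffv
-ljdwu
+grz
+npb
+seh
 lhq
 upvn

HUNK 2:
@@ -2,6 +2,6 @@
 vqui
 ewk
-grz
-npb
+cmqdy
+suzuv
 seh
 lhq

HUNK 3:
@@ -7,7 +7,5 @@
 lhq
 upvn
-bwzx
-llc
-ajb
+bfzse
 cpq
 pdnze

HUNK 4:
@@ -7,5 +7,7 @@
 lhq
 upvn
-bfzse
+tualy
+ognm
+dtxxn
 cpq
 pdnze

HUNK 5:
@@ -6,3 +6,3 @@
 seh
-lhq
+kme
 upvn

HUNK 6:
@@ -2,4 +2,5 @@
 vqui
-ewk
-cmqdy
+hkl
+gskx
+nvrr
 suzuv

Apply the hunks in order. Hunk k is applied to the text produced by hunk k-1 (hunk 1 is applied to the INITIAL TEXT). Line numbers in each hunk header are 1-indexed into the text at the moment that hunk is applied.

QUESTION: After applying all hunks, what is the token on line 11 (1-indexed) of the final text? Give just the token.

Hunk 1: at line 2 remove [yhxom,mcffv,ljdwu] add [grz,npb,seh] -> 13 lines: prr vqui ewk grz npb seh lhq upvn bwzx llc ajb cpq pdnze
Hunk 2: at line 2 remove [grz,npb] add [cmqdy,suzuv] -> 13 lines: prr vqui ewk cmqdy suzuv seh lhq upvn bwzx llc ajb cpq pdnze
Hunk 3: at line 7 remove [bwzx,llc,ajb] add [bfzse] -> 11 lines: prr vqui ewk cmqdy suzuv seh lhq upvn bfzse cpq pdnze
Hunk 4: at line 7 remove [bfzse] add [tualy,ognm,dtxxn] -> 13 lines: prr vqui ewk cmqdy suzuv seh lhq upvn tualy ognm dtxxn cpq pdnze
Hunk 5: at line 6 remove [lhq] add [kme] -> 13 lines: prr vqui ewk cmqdy suzuv seh kme upvn tualy ognm dtxxn cpq pdnze
Hunk 6: at line 2 remove [ewk,cmqdy] add [hkl,gskx,nvrr] -> 14 lines: prr vqui hkl gskx nvrr suzuv seh kme upvn tualy ognm dtxxn cpq pdnze
Final line 11: ognm

Answer: ognm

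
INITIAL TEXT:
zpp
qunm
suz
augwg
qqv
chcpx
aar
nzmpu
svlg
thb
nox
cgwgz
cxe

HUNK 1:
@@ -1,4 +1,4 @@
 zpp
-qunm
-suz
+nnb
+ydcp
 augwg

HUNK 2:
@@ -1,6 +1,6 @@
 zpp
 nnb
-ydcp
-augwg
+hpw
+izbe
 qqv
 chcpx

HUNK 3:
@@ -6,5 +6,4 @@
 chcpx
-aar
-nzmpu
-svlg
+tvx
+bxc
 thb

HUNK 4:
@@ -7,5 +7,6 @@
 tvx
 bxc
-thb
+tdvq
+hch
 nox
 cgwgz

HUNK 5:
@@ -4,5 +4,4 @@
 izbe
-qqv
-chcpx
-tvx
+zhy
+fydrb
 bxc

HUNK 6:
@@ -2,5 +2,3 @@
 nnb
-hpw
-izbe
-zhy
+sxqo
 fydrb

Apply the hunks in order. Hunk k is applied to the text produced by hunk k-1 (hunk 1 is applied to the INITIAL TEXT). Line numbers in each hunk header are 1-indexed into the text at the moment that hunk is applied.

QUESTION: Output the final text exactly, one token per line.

Answer: zpp
nnb
sxqo
fydrb
bxc
tdvq
hch
nox
cgwgz
cxe

Derivation:
Hunk 1: at line 1 remove [qunm,suz] add [nnb,ydcp] -> 13 lines: zpp nnb ydcp augwg qqv chcpx aar nzmpu svlg thb nox cgwgz cxe
Hunk 2: at line 1 remove [ydcp,augwg] add [hpw,izbe] -> 13 lines: zpp nnb hpw izbe qqv chcpx aar nzmpu svlg thb nox cgwgz cxe
Hunk 3: at line 6 remove [aar,nzmpu,svlg] add [tvx,bxc] -> 12 lines: zpp nnb hpw izbe qqv chcpx tvx bxc thb nox cgwgz cxe
Hunk 4: at line 7 remove [thb] add [tdvq,hch] -> 13 lines: zpp nnb hpw izbe qqv chcpx tvx bxc tdvq hch nox cgwgz cxe
Hunk 5: at line 4 remove [qqv,chcpx,tvx] add [zhy,fydrb] -> 12 lines: zpp nnb hpw izbe zhy fydrb bxc tdvq hch nox cgwgz cxe
Hunk 6: at line 2 remove [hpw,izbe,zhy] add [sxqo] -> 10 lines: zpp nnb sxqo fydrb bxc tdvq hch nox cgwgz cxe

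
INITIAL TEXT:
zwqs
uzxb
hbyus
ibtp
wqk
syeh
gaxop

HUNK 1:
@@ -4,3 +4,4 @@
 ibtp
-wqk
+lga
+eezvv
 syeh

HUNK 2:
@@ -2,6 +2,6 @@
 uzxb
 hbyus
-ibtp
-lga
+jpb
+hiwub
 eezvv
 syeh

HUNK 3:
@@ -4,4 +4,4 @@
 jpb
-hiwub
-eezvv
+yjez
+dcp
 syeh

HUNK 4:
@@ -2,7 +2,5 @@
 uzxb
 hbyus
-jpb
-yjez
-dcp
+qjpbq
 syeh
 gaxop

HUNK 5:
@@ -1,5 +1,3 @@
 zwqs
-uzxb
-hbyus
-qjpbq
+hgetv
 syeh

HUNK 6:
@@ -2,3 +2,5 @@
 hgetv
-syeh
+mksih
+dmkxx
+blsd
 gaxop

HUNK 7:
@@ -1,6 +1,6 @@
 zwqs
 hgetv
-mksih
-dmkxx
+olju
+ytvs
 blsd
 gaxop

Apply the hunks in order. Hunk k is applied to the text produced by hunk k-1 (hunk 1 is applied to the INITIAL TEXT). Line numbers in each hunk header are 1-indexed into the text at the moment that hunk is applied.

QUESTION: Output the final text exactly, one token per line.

Hunk 1: at line 4 remove [wqk] add [lga,eezvv] -> 8 lines: zwqs uzxb hbyus ibtp lga eezvv syeh gaxop
Hunk 2: at line 2 remove [ibtp,lga] add [jpb,hiwub] -> 8 lines: zwqs uzxb hbyus jpb hiwub eezvv syeh gaxop
Hunk 3: at line 4 remove [hiwub,eezvv] add [yjez,dcp] -> 8 lines: zwqs uzxb hbyus jpb yjez dcp syeh gaxop
Hunk 4: at line 2 remove [jpb,yjez,dcp] add [qjpbq] -> 6 lines: zwqs uzxb hbyus qjpbq syeh gaxop
Hunk 5: at line 1 remove [uzxb,hbyus,qjpbq] add [hgetv] -> 4 lines: zwqs hgetv syeh gaxop
Hunk 6: at line 2 remove [syeh] add [mksih,dmkxx,blsd] -> 6 lines: zwqs hgetv mksih dmkxx blsd gaxop
Hunk 7: at line 1 remove [mksih,dmkxx] add [olju,ytvs] -> 6 lines: zwqs hgetv olju ytvs blsd gaxop

Answer: zwqs
hgetv
olju
ytvs
blsd
gaxop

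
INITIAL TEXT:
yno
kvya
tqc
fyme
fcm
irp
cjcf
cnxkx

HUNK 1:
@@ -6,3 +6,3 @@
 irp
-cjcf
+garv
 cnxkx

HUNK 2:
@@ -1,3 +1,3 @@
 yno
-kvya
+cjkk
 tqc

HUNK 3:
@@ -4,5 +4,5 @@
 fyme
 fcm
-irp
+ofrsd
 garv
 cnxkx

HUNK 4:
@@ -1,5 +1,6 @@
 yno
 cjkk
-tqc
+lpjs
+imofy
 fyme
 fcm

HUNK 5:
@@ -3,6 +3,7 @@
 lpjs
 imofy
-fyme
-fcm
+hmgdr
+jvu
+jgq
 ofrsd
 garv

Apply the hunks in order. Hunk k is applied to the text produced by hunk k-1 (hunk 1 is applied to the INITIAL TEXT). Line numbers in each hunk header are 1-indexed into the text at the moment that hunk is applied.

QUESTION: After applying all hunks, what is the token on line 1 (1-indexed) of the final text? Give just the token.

Answer: yno

Derivation:
Hunk 1: at line 6 remove [cjcf] add [garv] -> 8 lines: yno kvya tqc fyme fcm irp garv cnxkx
Hunk 2: at line 1 remove [kvya] add [cjkk] -> 8 lines: yno cjkk tqc fyme fcm irp garv cnxkx
Hunk 3: at line 4 remove [irp] add [ofrsd] -> 8 lines: yno cjkk tqc fyme fcm ofrsd garv cnxkx
Hunk 4: at line 1 remove [tqc] add [lpjs,imofy] -> 9 lines: yno cjkk lpjs imofy fyme fcm ofrsd garv cnxkx
Hunk 5: at line 3 remove [fyme,fcm] add [hmgdr,jvu,jgq] -> 10 lines: yno cjkk lpjs imofy hmgdr jvu jgq ofrsd garv cnxkx
Final line 1: yno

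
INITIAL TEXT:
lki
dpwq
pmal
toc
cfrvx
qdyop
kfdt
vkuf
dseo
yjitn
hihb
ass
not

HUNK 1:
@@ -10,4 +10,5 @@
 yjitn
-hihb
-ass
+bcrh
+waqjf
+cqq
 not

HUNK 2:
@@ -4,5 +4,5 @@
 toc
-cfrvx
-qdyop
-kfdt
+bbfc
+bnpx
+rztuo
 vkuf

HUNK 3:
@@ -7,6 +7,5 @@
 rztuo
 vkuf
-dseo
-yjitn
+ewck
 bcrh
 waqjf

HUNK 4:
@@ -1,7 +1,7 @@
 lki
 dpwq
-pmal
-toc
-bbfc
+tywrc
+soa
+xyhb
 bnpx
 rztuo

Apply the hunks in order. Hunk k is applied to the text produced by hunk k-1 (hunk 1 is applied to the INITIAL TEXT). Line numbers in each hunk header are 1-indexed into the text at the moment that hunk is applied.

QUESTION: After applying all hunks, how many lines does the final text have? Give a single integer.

Answer: 13

Derivation:
Hunk 1: at line 10 remove [hihb,ass] add [bcrh,waqjf,cqq] -> 14 lines: lki dpwq pmal toc cfrvx qdyop kfdt vkuf dseo yjitn bcrh waqjf cqq not
Hunk 2: at line 4 remove [cfrvx,qdyop,kfdt] add [bbfc,bnpx,rztuo] -> 14 lines: lki dpwq pmal toc bbfc bnpx rztuo vkuf dseo yjitn bcrh waqjf cqq not
Hunk 3: at line 7 remove [dseo,yjitn] add [ewck] -> 13 lines: lki dpwq pmal toc bbfc bnpx rztuo vkuf ewck bcrh waqjf cqq not
Hunk 4: at line 1 remove [pmal,toc,bbfc] add [tywrc,soa,xyhb] -> 13 lines: lki dpwq tywrc soa xyhb bnpx rztuo vkuf ewck bcrh waqjf cqq not
Final line count: 13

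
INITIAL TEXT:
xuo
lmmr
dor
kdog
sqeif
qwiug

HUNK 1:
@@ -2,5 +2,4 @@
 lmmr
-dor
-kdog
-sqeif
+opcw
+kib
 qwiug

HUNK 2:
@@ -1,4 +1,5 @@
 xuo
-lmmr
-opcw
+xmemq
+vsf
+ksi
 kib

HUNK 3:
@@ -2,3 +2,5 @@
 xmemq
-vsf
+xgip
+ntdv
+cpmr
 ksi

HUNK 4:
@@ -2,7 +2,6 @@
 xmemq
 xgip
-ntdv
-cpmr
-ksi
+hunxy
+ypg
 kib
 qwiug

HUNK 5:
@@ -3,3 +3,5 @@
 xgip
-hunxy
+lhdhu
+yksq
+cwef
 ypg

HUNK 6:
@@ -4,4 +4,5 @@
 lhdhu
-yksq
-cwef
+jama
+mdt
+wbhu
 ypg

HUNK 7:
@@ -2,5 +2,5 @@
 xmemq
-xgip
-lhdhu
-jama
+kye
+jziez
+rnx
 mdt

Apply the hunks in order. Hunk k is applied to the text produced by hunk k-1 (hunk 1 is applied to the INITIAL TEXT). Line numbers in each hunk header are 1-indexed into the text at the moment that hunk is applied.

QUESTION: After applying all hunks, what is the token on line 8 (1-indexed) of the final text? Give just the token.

Answer: ypg

Derivation:
Hunk 1: at line 2 remove [dor,kdog,sqeif] add [opcw,kib] -> 5 lines: xuo lmmr opcw kib qwiug
Hunk 2: at line 1 remove [lmmr,opcw] add [xmemq,vsf,ksi] -> 6 lines: xuo xmemq vsf ksi kib qwiug
Hunk 3: at line 2 remove [vsf] add [xgip,ntdv,cpmr] -> 8 lines: xuo xmemq xgip ntdv cpmr ksi kib qwiug
Hunk 4: at line 2 remove [ntdv,cpmr,ksi] add [hunxy,ypg] -> 7 lines: xuo xmemq xgip hunxy ypg kib qwiug
Hunk 5: at line 3 remove [hunxy] add [lhdhu,yksq,cwef] -> 9 lines: xuo xmemq xgip lhdhu yksq cwef ypg kib qwiug
Hunk 6: at line 4 remove [yksq,cwef] add [jama,mdt,wbhu] -> 10 lines: xuo xmemq xgip lhdhu jama mdt wbhu ypg kib qwiug
Hunk 7: at line 2 remove [xgip,lhdhu,jama] add [kye,jziez,rnx] -> 10 lines: xuo xmemq kye jziez rnx mdt wbhu ypg kib qwiug
Final line 8: ypg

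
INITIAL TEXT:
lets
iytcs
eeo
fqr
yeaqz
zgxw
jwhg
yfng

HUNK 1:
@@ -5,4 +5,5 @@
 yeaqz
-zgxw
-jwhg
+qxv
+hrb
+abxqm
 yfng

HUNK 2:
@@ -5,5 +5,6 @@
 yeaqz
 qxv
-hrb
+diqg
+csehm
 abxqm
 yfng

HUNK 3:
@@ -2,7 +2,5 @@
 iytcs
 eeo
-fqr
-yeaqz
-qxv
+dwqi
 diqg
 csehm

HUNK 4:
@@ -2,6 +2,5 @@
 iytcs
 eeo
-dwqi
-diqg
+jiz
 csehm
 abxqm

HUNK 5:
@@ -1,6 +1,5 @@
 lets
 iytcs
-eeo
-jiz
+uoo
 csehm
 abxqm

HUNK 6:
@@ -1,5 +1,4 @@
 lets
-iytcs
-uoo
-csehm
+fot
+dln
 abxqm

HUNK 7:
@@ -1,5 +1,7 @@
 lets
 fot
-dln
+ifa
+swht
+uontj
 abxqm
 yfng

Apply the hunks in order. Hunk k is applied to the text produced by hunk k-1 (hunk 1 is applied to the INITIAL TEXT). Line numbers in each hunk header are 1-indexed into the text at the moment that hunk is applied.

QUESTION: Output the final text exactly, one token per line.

Hunk 1: at line 5 remove [zgxw,jwhg] add [qxv,hrb,abxqm] -> 9 lines: lets iytcs eeo fqr yeaqz qxv hrb abxqm yfng
Hunk 2: at line 5 remove [hrb] add [diqg,csehm] -> 10 lines: lets iytcs eeo fqr yeaqz qxv diqg csehm abxqm yfng
Hunk 3: at line 2 remove [fqr,yeaqz,qxv] add [dwqi] -> 8 lines: lets iytcs eeo dwqi diqg csehm abxqm yfng
Hunk 4: at line 2 remove [dwqi,diqg] add [jiz] -> 7 lines: lets iytcs eeo jiz csehm abxqm yfng
Hunk 5: at line 1 remove [eeo,jiz] add [uoo] -> 6 lines: lets iytcs uoo csehm abxqm yfng
Hunk 6: at line 1 remove [iytcs,uoo,csehm] add [fot,dln] -> 5 lines: lets fot dln abxqm yfng
Hunk 7: at line 1 remove [dln] add [ifa,swht,uontj] -> 7 lines: lets fot ifa swht uontj abxqm yfng

Answer: lets
fot
ifa
swht
uontj
abxqm
yfng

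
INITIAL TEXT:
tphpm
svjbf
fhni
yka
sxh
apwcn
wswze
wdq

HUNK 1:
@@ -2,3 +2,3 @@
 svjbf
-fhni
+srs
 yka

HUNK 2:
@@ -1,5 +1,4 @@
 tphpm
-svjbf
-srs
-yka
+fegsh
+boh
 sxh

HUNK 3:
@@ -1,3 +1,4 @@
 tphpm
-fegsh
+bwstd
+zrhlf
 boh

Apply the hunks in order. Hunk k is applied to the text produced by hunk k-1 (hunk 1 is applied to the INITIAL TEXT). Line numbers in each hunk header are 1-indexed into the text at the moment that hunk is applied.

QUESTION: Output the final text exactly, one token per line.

Hunk 1: at line 2 remove [fhni] add [srs] -> 8 lines: tphpm svjbf srs yka sxh apwcn wswze wdq
Hunk 2: at line 1 remove [svjbf,srs,yka] add [fegsh,boh] -> 7 lines: tphpm fegsh boh sxh apwcn wswze wdq
Hunk 3: at line 1 remove [fegsh] add [bwstd,zrhlf] -> 8 lines: tphpm bwstd zrhlf boh sxh apwcn wswze wdq

Answer: tphpm
bwstd
zrhlf
boh
sxh
apwcn
wswze
wdq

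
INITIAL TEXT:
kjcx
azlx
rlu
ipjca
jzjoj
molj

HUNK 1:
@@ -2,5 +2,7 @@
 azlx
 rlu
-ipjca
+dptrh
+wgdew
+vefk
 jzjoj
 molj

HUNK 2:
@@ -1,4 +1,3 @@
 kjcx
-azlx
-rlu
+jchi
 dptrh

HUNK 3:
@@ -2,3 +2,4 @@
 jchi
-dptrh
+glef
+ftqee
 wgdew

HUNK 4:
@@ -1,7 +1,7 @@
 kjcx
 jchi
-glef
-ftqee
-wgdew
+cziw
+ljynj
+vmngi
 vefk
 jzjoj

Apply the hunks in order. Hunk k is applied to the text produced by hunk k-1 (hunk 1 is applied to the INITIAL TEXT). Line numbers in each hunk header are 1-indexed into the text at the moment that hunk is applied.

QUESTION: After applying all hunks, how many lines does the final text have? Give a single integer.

Hunk 1: at line 2 remove [ipjca] add [dptrh,wgdew,vefk] -> 8 lines: kjcx azlx rlu dptrh wgdew vefk jzjoj molj
Hunk 2: at line 1 remove [azlx,rlu] add [jchi] -> 7 lines: kjcx jchi dptrh wgdew vefk jzjoj molj
Hunk 3: at line 2 remove [dptrh] add [glef,ftqee] -> 8 lines: kjcx jchi glef ftqee wgdew vefk jzjoj molj
Hunk 4: at line 1 remove [glef,ftqee,wgdew] add [cziw,ljynj,vmngi] -> 8 lines: kjcx jchi cziw ljynj vmngi vefk jzjoj molj
Final line count: 8

Answer: 8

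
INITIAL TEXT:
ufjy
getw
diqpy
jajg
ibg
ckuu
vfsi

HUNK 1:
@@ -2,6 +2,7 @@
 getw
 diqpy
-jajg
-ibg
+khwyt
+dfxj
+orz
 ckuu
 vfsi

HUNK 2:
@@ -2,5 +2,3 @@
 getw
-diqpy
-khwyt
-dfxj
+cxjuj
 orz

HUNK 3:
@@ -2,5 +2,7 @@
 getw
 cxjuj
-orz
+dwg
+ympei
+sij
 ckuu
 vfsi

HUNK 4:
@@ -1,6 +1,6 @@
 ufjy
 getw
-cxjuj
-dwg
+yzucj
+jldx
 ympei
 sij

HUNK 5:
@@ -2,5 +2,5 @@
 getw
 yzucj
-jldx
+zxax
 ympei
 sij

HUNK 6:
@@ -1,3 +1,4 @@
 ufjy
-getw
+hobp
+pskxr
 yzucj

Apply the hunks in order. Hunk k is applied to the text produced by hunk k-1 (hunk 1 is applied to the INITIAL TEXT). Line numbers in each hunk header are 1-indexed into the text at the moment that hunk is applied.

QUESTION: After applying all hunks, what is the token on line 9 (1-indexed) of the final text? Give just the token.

Answer: vfsi

Derivation:
Hunk 1: at line 2 remove [jajg,ibg] add [khwyt,dfxj,orz] -> 8 lines: ufjy getw diqpy khwyt dfxj orz ckuu vfsi
Hunk 2: at line 2 remove [diqpy,khwyt,dfxj] add [cxjuj] -> 6 lines: ufjy getw cxjuj orz ckuu vfsi
Hunk 3: at line 2 remove [orz] add [dwg,ympei,sij] -> 8 lines: ufjy getw cxjuj dwg ympei sij ckuu vfsi
Hunk 4: at line 1 remove [cxjuj,dwg] add [yzucj,jldx] -> 8 lines: ufjy getw yzucj jldx ympei sij ckuu vfsi
Hunk 5: at line 2 remove [jldx] add [zxax] -> 8 lines: ufjy getw yzucj zxax ympei sij ckuu vfsi
Hunk 6: at line 1 remove [getw] add [hobp,pskxr] -> 9 lines: ufjy hobp pskxr yzucj zxax ympei sij ckuu vfsi
Final line 9: vfsi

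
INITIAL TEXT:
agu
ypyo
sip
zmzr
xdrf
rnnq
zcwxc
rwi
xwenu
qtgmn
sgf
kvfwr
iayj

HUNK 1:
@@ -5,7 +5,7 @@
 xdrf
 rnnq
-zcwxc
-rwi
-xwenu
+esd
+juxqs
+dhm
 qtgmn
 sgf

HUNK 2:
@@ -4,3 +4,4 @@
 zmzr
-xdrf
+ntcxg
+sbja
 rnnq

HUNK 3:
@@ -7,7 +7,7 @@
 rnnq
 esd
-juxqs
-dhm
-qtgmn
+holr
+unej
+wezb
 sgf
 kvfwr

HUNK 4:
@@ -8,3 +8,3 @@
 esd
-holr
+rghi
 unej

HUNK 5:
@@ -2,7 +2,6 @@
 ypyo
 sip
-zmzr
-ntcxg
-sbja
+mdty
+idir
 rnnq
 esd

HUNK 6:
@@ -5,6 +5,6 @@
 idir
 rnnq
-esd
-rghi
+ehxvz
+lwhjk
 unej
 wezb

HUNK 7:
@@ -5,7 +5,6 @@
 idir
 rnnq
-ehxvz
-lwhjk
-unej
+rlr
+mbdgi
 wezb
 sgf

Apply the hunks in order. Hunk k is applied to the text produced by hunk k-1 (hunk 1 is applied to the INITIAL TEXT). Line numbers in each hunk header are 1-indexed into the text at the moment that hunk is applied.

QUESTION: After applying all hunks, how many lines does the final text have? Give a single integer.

Answer: 12

Derivation:
Hunk 1: at line 5 remove [zcwxc,rwi,xwenu] add [esd,juxqs,dhm] -> 13 lines: agu ypyo sip zmzr xdrf rnnq esd juxqs dhm qtgmn sgf kvfwr iayj
Hunk 2: at line 4 remove [xdrf] add [ntcxg,sbja] -> 14 lines: agu ypyo sip zmzr ntcxg sbja rnnq esd juxqs dhm qtgmn sgf kvfwr iayj
Hunk 3: at line 7 remove [juxqs,dhm,qtgmn] add [holr,unej,wezb] -> 14 lines: agu ypyo sip zmzr ntcxg sbja rnnq esd holr unej wezb sgf kvfwr iayj
Hunk 4: at line 8 remove [holr] add [rghi] -> 14 lines: agu ypyo sip zmzr ntcxg sbja rnnq esd rghi unej wezb sgf kvfwr iayj
Hunk 5: at line 2 remove [zmzr,ntcxg,sbja] add [mdty,idir] -> 13 lines: agu ypyo sip mdty idir rnnq esd rghi unej wezb sgf kvfwr iayj
Hunk 6: at line 5 remove [esd,rghi] add [ehxvz,lwhjk] -> 13 lines: agu ypyo sip mdty idir rnnq ehxvz lwhjk unej wezb sgf kvfwr iayj
Hunk 7: at line 5 remove [ehxvz,lwhjk,unej] add [rlr,mbdgi] -> 12 lines: agu ypyo sip mdty idir rnnq rlr mbdgi wezb sgf kvfwr iayj
Final line count: 12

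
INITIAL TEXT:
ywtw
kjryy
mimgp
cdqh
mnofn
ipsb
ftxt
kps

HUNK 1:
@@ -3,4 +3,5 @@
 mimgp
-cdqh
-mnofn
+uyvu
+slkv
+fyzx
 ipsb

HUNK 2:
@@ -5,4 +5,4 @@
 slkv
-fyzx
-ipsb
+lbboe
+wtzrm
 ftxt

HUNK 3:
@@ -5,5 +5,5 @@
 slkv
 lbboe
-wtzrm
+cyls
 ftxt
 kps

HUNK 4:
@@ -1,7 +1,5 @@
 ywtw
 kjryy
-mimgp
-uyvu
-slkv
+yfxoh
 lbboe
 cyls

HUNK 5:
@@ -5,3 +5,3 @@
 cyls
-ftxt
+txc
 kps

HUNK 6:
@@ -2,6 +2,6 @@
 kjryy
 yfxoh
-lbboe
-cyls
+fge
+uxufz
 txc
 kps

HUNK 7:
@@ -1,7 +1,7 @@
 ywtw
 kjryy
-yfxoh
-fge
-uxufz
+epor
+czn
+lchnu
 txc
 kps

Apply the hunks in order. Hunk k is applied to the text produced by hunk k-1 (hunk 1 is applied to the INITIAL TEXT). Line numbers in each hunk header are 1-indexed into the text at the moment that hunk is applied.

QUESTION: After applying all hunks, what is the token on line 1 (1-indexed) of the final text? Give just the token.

Hunk 1: at line 3 remove [cdqh,mnofn] add [uyvu,slkv,fyzx] -> 9 lines: ywtw kjryy mimgp uyvu slkv fyzx ipsb ftxt kps
Hunk 2: at line 5 remove [fyzx,ipsb] add [lbboe,wtzrm] -> 9 lines: ywtw kjryy mimgp uyvu slkv lbboe wtzrm ftxt kps
Hunk 3: at line 5 remove [wtzrm] add [cyls] -> 9 lines: ywtw kjryy mimgp uyvu slkv lbboe cyls ftxt kps
Hunk 4: at line 1 remove [mimgp,uyvu,slkv] add [yfxoh] -> 7 lines: ywtw kjryy yfxoh lbboe cyls ftxt kps
Hunk 5: at line 5 remove [ftxt] add [txc] -> 7 lines: ywtw kjryy yfxoh lbboe cyls txc kps
Hunk 6: at line 2 remove [lbboe,cyls] add [fge,uxufz] -> 7 lines: ywtw kjryy yfxoh fge uxufz txc kps
Hunk 7: at line 1 remove [yfxoh,fge,uxufz] add [epor,czn,lchnu] -> 7 lines: ywtw kjryy epor czn lchnu txc kps
Final line 1: ywtw

Answer: ywtw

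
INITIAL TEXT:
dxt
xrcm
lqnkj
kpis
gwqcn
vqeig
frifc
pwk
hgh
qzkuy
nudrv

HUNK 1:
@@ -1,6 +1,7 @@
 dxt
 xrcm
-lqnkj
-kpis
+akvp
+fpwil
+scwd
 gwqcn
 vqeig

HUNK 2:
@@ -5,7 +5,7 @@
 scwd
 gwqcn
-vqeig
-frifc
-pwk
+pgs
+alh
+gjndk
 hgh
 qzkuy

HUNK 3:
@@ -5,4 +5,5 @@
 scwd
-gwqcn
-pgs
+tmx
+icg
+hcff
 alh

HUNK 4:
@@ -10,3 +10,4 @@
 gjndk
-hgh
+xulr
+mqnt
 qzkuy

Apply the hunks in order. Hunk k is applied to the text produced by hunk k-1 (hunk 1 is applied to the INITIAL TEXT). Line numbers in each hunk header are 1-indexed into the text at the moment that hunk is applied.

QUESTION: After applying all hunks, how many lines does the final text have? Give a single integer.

Hunk 1: at line 1 remove [lqnkj,kpis] add [akvp,fpwil,scwd] -> 12 lines: dxt xrcm akvp fpwil scwd gwqcn vqeig frifc pwk hgh qzkuy nudrv
Hunk 2: at line 5 remove [vqeig,frifc,pwk] add [pgs,alh,gjndk] -> 12 lines: dxt xrcm akvp fpwil scwd gwqcn pgs alh gjndk hgh qzkuy nudrv
Hunk 3: at line 5 remove [gwqcn,pgs] add [tmx,icg,hcff] -> 13 lines: dxt xrcm akvp fpwil scwd tmx icg hcff alh gjndk hgh qzkuy nudrv
Hunk 4: at line 10 remove [hgh] add [xulr,mqnt] -> 14 lines: dxt xrcm akvp fpwil scwd tmx icg hcff alh gjndk xulr mqnt qzkuy nudrv
Final line count: 14

Answer: 14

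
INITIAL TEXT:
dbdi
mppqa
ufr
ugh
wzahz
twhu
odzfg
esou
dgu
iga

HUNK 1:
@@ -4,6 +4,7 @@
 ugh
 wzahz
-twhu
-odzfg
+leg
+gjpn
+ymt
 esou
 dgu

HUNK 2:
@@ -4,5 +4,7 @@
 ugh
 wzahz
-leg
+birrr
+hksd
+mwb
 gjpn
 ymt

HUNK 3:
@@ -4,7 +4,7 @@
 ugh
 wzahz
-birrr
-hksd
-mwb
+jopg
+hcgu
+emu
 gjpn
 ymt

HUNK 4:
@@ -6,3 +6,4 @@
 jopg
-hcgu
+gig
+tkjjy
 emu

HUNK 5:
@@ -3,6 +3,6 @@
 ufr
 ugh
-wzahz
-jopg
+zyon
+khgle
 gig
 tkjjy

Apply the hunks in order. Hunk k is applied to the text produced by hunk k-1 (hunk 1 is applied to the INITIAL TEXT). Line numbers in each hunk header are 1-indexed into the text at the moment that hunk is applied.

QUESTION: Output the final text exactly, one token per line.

Answer: dbdi
mppqa
ufr
ugh
zyon
khgle
gig
tkjjy
emu
gjpn
ymt
esou
dgu
iga

Derivation:
Hunk 1: at line 4 remove [twhu,odzfg] add [leg,gjpn,ymt] -> 11 lines: dbdi mppqa ufr ugh wzahz leg gjpn ymt esou dgu iga
Hunk 2: at line 4 remove [leg] add [birrr,hksd,mwb] -> 13 lines: dbdi mppqa ufr ugh wzahz birrr hksd mwb gjpn ymt esou dgu iga
Hunk 3: at line 4 remove [birrr,hksd,mwb] add [jopg,hcgu,emu] -> 13 lines: dbdi mppqa ufr ugh wzahz jopg hcgu emu gjpn ymt esou dgu iga
Hunk 4: at line 6 remove [hcgu] add [gig,tkjjy] -> 14 lines: dbdi mppqa ufr ugh wzahz jopg gig tkjjy emu gjpn ymt esou dgu iga
Hunk 5: at line 3 remove [wzahz,jopg] add [zyon,khgle] -> 14 lines: dbdi mppqa ufr ugh zyon khgle gig tkjjy emu gjpn ymt esou dgu iga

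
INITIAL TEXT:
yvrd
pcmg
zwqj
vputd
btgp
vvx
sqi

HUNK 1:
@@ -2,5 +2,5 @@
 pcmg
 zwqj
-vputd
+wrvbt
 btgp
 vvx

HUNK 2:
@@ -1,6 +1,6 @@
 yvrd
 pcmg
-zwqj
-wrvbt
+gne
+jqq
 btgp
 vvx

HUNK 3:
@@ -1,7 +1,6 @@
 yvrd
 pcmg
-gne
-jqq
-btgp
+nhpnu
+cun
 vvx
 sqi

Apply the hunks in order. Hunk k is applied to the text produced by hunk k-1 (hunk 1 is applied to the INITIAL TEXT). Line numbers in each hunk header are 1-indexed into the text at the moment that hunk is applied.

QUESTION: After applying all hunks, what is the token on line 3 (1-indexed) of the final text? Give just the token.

Hunk 1: at line 2 remove [vputd] add [wrvbt] -> 7 lines: yvrd pcmg zwqj wrvbt btgp vvx sqi
Hunk 2: at line 1 remove [zwqj,wrvbt] add [gne,jqq] -> 7 lines: yvrd pcmg gne jqq btgp vvx sqi
Hunk 3: at line 1 remove [gne,jqq,btgp] add [nhpnu,cun] -> 6 lines: yvrd pcmg nhpnu cun vvx sqi
Final line 3: nhpnu

Answer: nhpnu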